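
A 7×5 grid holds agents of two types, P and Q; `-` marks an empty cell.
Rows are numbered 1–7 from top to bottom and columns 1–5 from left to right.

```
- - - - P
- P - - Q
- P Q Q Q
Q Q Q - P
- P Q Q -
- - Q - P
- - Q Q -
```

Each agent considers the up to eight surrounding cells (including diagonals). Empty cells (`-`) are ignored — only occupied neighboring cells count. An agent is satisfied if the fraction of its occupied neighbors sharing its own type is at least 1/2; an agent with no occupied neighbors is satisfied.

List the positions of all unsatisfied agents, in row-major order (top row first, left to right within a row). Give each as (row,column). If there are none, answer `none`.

(1,5), (3,2), (4,1), (4,5), (5,2), (6,5)

Row 1: (1,5)P 0/1 not
Row 2: (2,2)P 1/2 satisfied · (2,5)Q 2/3 satisfied
Row 3: (3,2)P 1/5 not · (3,3)Q 3/5 satisfied · (3,4)Q 4/5 satisfied · (3,5)Q 2/3 satisfied
Row 4: (4,1)Q 1/3 not · (4,2)Q 4/6 satisfied · (4,3)Q 5/7 satisfied · (4,5)P 0/3 not
Row 5: (5,2)P 0/5 not · (5,3)Q 4/5 satisfied · (5,4)Q 3/5 satisfied
Row 6: (6,3)Q 4/5 satisfied · (6,5)P 0/2 not
Row 7: (7,3)Q 2/2 satisfied · (7,4)Q 2/3 satisfied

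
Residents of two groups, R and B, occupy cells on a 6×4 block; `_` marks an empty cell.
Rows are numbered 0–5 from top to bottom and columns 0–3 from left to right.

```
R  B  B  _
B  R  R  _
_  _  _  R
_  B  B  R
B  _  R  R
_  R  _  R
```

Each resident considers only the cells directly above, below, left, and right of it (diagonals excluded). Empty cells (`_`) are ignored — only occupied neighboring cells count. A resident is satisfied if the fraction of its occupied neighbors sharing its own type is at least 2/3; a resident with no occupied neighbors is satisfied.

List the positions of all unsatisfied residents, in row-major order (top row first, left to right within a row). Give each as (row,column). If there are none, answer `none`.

(0,0), (0,1), (0,2), (1,0), (1,1), (1,2), (3,2), (4,2)

(0,0)R 0/2 ✗
(0,1)B 1/3 ✗
(0,2)B 1/2 ✗
(1,0)B 0/2 ✗
(1,1)R 1/3 ✗
(1,2)R 1/2 ✗
(2,3)R 1/1 ✓
(3,1)B 1/1 ✓
(3,2)B 1/3 ✗
(3,3)R 2/3 ✓
(4,0)B 0/0 ✓
(4,2)R 1/2 ✗
(4,3)R 3/3 ✓
(5,1)R 0/0 ✓
(5,3)R 1/1 ✓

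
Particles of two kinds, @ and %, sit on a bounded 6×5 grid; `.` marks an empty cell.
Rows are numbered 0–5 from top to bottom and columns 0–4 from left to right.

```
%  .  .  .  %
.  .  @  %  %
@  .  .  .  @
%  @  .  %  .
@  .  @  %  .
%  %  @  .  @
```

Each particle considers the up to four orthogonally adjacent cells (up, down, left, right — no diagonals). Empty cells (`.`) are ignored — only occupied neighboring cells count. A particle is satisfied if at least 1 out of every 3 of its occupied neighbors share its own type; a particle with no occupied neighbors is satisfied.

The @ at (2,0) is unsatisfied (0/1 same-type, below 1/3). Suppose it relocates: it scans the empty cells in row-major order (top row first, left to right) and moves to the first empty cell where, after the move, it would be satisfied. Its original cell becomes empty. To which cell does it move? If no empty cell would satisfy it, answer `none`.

Vacating (2,0). Empty cells in order:
  (0,1): 0/1 same-type → still unsatisfied.
  (0,2): 1/1 same-type → satisfied — stop here.

(0,2)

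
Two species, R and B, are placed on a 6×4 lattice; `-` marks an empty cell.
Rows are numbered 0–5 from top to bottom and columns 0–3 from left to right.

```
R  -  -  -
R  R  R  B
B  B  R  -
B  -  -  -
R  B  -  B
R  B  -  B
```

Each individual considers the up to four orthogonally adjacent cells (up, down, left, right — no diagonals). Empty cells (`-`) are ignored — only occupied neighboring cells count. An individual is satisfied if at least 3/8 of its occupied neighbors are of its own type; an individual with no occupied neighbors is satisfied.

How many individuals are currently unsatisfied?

3

Row 0: (0,0)R 1/1 ok
Row 1: (1,0)R 2/3 ok · (1,1)R 2/3 ok · (1,2)R 2/3 ok · (1,3)B 0/1 unhappy
Row 2: (2,0)B 2/3 ok · (2,1)B 1/3 unhappy · (2,2)R 1/2 ok
Row 3: (3,0)B 1/2 ok
Row 4: (4,0)R 1/3 unhappy · (4,1)B 1/2 ok · (4,3)B 1/1 ok
Row 5: (5,0)R 1/2 ok · (5,1)B 1/2 ok · (5,3)B 1/1 ok
Unsatisfied: (1,3), (2,1), (4,0) — 3 in total.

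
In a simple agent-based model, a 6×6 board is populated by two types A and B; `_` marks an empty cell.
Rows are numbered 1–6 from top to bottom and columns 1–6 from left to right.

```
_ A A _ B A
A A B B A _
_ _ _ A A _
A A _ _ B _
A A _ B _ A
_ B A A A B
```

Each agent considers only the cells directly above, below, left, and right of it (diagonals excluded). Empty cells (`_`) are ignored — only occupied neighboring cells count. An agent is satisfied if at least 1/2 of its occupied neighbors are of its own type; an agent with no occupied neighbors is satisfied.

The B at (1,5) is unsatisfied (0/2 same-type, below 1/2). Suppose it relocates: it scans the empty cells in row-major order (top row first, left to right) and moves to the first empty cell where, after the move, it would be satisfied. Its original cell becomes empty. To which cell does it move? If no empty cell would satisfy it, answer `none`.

(1,4)

Vacating (1,5). Empty cells in order:
  (1,1): 0/2 same-type → still unsatisfied.
  (1,4): 1/2 same-type → satisfied — stop here.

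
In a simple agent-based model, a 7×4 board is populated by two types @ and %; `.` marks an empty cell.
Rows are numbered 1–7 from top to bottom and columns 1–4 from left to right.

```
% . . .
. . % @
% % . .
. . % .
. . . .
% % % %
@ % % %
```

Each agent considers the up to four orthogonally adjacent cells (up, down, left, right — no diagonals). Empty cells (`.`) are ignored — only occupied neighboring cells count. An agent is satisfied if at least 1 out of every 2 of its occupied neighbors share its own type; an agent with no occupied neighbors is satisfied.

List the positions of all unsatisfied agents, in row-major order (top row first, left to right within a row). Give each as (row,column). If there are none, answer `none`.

(2,3), (2,4), (7,1)

Row 1: (1,1)% 0/0 satisfied
Row 2: (2,3)% 0/1 not · (2,4)@ 0/1 not
Row 3: (3,1)% 1/1 satisfied · (3,2)% 1/1 satisfied
Row 4: (4,3)% 0/0 satisfied
Row 6: (6,1)% 1/2 satisfied · (6,2)% 3/3 satisfied · (6,3)% 3/3 satisfied · (6,4)% 2/2 satisfied
Row 7: (7,1)@ 0/2 not · (7,2)% 2/3 satisfied · (7,3)% 3/3 satisfied · (7,4)% 2/2 satisfied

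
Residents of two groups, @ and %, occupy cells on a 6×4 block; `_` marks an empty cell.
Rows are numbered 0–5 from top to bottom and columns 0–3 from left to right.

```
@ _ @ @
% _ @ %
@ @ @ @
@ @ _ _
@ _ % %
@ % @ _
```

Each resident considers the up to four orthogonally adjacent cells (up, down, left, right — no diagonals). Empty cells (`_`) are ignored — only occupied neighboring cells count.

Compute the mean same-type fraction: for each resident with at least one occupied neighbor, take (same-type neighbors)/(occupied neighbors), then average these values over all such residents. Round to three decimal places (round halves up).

Row 0: (0,0)@ 0/1 · (0,2)@ 2/2 · (0,3)@ 1/2
Row 1: (1,0)% 0/2 · (1,2)@ 2/3 · (1,3)% 0/3
Row 2: (2,0)@ 2/3 · (2,1)@ 3/3 · (2,2)@ 3/3 · (2,3)@ 1/2
Row 3: (3,0)@ 3/3 · (3,1)@ 2/2
Row 4: (4,0)@ 2/2 · (4,2)% 1/2 · (4,3)% 1/1
Row 5: (5,0)@ 1/2 · (5,1)% 0/2 · (5,2)@ 0/2
Sum over 18 residents: 0/1 + 2/2 + 1/2 + 0/2 + 2/3 + 0/3 + 2/3 + 3/3 + 3/3 + 1/2 + 3/3 + 2/2 + 2/2 + 1/2 + 1/1 + 1/2 + 0/2 + 0/2 = 31/3; mean = 31/3 ÷ 18 = 31/54 = 0.574074… → 0.574.

0.574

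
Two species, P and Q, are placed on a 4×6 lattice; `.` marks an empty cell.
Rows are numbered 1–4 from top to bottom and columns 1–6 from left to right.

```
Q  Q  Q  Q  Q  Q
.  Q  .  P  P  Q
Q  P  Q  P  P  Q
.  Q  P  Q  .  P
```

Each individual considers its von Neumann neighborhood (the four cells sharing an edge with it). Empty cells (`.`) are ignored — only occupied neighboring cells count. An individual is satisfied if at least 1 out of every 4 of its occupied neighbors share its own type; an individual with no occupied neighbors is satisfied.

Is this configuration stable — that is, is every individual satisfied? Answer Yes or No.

No

(1,1)Q 1/1 ok
(1,2)Q 3/3 ok
(1,3)Q 2/2 ok
(1,4)Q 2/3 ok
(1,5)Q 2/3 ok
(1,6)Q 2/2 ok
(2,2)Q 1/2 ok
(2,4)P 2/3 ok
(2,5)P 2/4 ok
(2,6)Q 2/3 ok
(3,1)Q 0/1 unhappy
(3,2)P 0/4 unhappy
(3,3)Q 0/3 unhappy
(3,4)P 2/4 ok
(3,5)P 2/3 ok
(3,6)Q 1/3 ok
(4,2)Q 0/2 unhappy
(4,3)P 0/3 unhappy
(4,4)Q 0/2 unhappy
(4,6)P 0/1 unhappy
For instance (3,1) has only 0/1 same-type neighbors, below 1/4.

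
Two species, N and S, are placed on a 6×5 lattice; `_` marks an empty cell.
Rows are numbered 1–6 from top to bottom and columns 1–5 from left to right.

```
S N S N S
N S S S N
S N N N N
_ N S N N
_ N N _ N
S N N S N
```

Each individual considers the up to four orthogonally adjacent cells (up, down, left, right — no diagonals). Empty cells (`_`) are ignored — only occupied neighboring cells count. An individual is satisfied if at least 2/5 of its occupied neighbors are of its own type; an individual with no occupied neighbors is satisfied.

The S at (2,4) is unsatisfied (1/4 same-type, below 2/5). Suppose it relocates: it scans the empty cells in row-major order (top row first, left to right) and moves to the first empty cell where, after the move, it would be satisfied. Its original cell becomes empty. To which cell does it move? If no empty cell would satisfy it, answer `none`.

(4,1)

Vacating (2,4). Empty cells in order:
  (4,1): 1/2 same-type → satisfied — stop here.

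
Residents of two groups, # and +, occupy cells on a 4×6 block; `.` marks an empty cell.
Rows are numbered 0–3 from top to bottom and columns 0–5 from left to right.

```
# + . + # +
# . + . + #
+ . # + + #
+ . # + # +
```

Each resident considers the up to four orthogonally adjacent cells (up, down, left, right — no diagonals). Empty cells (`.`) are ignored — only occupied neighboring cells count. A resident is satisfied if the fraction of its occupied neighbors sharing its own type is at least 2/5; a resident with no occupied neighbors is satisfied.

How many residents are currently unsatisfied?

(0,0)# 1/2 ✓
(0,1)+ 0/1 ✗
(0,3)+ 0/1 ✗
(0,4)# 0/3 ✗
(0,5)+ 0/2 ✗
(1,0)# 1/2 ✓
(1,2)+ 0/1 ✗
(1,4)+ 1/3 ✗
(1,5)# 1/3 ✗
(2,0)+ 1/2 ✓
(2,2)# 1/3 ✗
(2,3)+ 2/3 ✓
(2,4)+ 2/4 ✓
(2,5)# 1/3 ✗
(3,0)+ 1/1 ✓
(3,2)# 1/2 ✓
(3,3)+ 1/3 ✗
(3,4)# 0/3 ✗
(3,5)+ 0/2 ✗
Unsatisfied: (0,1), (0,3), (0,4), (0,5), (1,2), (1,4), (1,5), (2,2), (2,5), (3,3), (3,4), (3,5) — 12 in total.

12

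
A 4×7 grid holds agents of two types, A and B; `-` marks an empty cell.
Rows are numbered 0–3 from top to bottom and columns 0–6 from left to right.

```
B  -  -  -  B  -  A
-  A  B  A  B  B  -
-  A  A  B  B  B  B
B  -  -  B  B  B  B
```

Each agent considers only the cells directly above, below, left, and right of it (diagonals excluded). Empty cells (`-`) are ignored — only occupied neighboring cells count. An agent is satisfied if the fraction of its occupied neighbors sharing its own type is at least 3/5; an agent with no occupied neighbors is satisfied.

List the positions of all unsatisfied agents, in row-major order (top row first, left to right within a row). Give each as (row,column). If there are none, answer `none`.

(1,1), (1,2), (1,3), (2,2), (2,3)

Row 0: (0,0)B 0/0 ✓ · (0,4)B 1/1 ✓ · (0,6)A 0/0 ✓
Row 1: (1,1)A 1/2 ✗ · (1,2)B 0/3 ✗ · (1,3)A 0/3 ✗ · (1,4)B 3/4 ✓ · (1,5)B 2/2 ✓
Row 2: (2,1)A 2/2 ✓ · (2,2)A 1/3 ✗ · (2,3)B 2/4 ✗ · (2,4)B 4/4 ✓ · (2,5)B 4/4 ✓ · (2,6)B 2/2 ✓
Row 3: (3,0)B 0/0 ✓ · (3,3)B 2/2 ✓ · (3,4)B 3/3 ✓ · (3,5)B 3/3 ✓ · (3,6)B 2/2 ✓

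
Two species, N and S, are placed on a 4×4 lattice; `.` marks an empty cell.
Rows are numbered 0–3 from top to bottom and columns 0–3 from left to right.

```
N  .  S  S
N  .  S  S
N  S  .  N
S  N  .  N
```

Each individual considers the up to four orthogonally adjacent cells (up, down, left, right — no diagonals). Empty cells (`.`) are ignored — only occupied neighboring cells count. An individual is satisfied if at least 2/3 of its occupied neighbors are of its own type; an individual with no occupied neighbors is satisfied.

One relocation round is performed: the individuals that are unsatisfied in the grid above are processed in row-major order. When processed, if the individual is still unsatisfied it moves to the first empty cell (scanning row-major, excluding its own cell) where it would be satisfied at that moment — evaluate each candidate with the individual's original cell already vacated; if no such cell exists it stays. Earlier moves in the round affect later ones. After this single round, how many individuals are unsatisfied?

2

Initially unsatisfied (in order): (2,0), (2,1), (2,3), (3,0), (3,1).
  (2,0) → (3,2).
  (2,1): no empty cell satisfies it; stays.
  (2,3): no empty cell satisfies it; stays.
  (3,0) → (1,1).
  (3,1) → (3,0).
Resulting grid:
N . S S
N S S S
. S . N
N . N N
Unsatisfied now: (1,0), (2,3).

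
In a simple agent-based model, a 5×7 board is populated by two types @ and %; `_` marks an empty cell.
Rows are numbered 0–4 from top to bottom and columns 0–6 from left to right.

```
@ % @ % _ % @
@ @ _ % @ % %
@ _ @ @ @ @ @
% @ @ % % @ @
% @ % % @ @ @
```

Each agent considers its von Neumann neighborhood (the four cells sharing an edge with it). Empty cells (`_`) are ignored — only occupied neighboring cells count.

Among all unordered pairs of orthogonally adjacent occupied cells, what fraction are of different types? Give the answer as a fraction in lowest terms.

Scan each occupied cell's neighbors to the right and below so each pair is counted once.
Row 0: @(0,0)–%(0,1)≠ @(0,0)–@(1,0)= %(0,1)–@(0,2)≠ %(0,1)–@(1,1)≠ @(0,2)–%(0,3)≠ %(0,3)–%(1,3)= %(0,5)–@(0,6)≠ %(0,5)–%(1,5)= @(0,6)–%(1,6)≠  → 6/9 unlike.
Row 1: @(1,0)–@(1,1)= @(1,0)–@(2,0)= %(1,3)–@(1,4)≠ %(1,3)–@(2,3)≠ @(1,4)–%(1,5)≠ @(1,4)–@(2,4)= %(1,5)–%(1,6)= %(1,5)–@(2,5)≠ %(1,6)–@(2,6)≠  → 5/9 unlike.
Row 2: @(2,0)–%(3,0)≠ @(2,2)–@(2,3)= @(2,2)–@(3,2)= @(2,3)–@(2,4)= @(2,3)–%(3,3)≠ @(2,4)–@(2,5)= @(2,4)–%(3,4)≠ @(2,5)–@(2,6)= @(2,5)–@(3,5)= @(2,6)–@(3,6)=  → 3/10 unlike.
Row 3: %(3,0)–@(3,1)≠ %(3,0)–%(4,0)= @(3,1)–@(3,2)= @(3,1)–@(4,1)= @(3,2)–%(3,3)≠ @(3,2)–%(4,2)≠ %(3,3)–%(3,4)= %(3,3)–%(4,3)= %(3,4)–@(3,5)≠ %(3,4)–@(4,4)≠ @(3,5)–@(3,6)= @(3,5)–@(4,5)= @(3,6)–@(4,6)=  → 5/13 unlike.
Row 4: %(4,0)–@(4,1)≠ @(4,1)–%(4,2)≠ %(4,2)–%(4,3)= %(4,3)–@(4,4)≠ @(4,4)–@(4,5)= @(4,5)–@(4,6)=  → 3/6 unlike.
Total adjacent occupied pairs: 47; unlike-type pairs: 22.
22/47 is already in lowest terms.

22/47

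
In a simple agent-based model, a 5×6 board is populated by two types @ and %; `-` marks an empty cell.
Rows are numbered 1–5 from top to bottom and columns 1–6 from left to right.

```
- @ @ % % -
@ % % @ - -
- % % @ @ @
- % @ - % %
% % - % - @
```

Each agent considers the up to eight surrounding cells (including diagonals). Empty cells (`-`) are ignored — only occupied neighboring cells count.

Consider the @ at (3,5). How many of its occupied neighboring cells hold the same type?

3

Occupied neighbors of (3,5): (2,4)=@, (3,4)=@, (3,6)=@, (4,5)=%, (4,6)=%.
Same type (@): 3 of 5.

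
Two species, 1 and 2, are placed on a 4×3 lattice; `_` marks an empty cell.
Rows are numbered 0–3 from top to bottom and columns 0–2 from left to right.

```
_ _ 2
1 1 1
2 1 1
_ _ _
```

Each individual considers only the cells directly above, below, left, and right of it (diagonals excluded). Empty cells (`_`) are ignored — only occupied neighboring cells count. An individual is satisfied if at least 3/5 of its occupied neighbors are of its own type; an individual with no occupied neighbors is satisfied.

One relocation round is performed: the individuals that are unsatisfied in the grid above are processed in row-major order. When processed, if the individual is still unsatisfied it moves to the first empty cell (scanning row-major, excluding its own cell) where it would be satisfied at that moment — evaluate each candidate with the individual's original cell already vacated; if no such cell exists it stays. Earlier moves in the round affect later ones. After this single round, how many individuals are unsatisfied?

Initially unsatisfied (in order): (0,2), (1,0), (2,0).
  (0,2) → (3,0).
  (1,0) → (0,0).
  (2,0): no empty cell satisfies it; stays.
Resulting grid:
1 _ _
_ 1 1
2 1 1
2 _ _
Unsatisfied now: (2,0).

1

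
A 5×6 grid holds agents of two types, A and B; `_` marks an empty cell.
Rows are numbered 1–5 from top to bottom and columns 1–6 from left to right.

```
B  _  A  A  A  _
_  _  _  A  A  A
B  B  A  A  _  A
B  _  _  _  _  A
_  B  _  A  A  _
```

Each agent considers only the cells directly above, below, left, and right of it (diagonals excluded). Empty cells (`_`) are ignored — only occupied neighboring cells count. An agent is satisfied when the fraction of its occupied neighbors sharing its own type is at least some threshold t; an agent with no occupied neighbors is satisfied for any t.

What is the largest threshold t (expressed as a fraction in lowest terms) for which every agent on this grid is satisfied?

Row 1: (1,1)B — no occupied neighbors · (1,3)A 1/1 · (1,4)A 3/3 · (1,5)A 2/2
Row 2: (2,4)A 3/3 · (2,5)A 3/3 · (2,6)A 2/2
Row 3: (3,1)B 2/2 · (3,2)B 1/2 · (3,3)A 1/2 · (3,4)A 2/2 · (3,6)A 2/2
Row 4: (4,1)B 1/1 · (4,6)A 1/1
Row 5: (5,2)B — no occupied neighbors · (5,4)A 1/1 · (5,5)A 1/1
The smallest same-type fraction is 1/2 at (3,2), which reduces to 1/2. Any threshold above that leaves this agent unsatisfied.

1/2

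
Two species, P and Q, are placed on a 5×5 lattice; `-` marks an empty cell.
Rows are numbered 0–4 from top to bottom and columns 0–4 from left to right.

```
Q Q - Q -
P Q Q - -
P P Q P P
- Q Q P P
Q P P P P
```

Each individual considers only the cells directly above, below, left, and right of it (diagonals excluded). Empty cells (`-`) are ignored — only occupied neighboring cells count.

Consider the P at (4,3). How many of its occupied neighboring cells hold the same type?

3

Occupied neighbors of (4,3): (3,3)=P, (4,2)=P, (4,4)=P.
Same type (P): 3 of 3.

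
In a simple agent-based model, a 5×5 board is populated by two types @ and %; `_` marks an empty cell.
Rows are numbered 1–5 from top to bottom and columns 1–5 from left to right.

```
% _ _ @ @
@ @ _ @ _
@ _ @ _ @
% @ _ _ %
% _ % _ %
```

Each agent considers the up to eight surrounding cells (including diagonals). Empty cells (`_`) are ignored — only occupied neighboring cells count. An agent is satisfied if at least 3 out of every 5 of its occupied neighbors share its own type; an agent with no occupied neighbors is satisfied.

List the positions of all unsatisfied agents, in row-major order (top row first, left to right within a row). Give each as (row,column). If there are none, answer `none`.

(1,1), (3,5), (4,1), (4,2), (4,5), (5,1), (5,3)

Row 1: (1,1)% 0/2 ✗ · (1,4)@ 2/2 ✓ · (1,5)@ 2/2 ✓
Row 2: (2,1)@ 2/3 ✓ · (2,2)@ 3/4 ✓ · (2,4)@ 4/4 ✓
Row 3: (3,1)@ 3/4 ✓ · (3,3)@ 3/3 ✓ · (3,5)@ 1/2 ✗
Row 4: (4,1)% 1/3 ✗ · (4,2)@ 2/5 ✗ · (4,5)% 1/2 ✗
Row 5: (5,1)% 1/2 ✗ · (5,3)% 0/1 ✗ · (5,5)% 1/1 ✓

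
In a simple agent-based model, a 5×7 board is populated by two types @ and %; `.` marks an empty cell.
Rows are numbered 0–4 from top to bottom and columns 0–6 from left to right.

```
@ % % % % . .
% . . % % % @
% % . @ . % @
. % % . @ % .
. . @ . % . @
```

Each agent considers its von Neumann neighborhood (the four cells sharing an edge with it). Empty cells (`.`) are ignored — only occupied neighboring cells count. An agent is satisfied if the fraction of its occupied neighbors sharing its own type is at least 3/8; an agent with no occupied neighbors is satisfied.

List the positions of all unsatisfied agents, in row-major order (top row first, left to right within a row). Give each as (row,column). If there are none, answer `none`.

(0,0), (2,3), (3,4), (4,2), (4,4)

Row 0: (0,0)@ 0/2 ✗ · (0,1)% 1/2 ✓ · (0,2)% 2/2 ✓ · (0,3)% 3/3 ✓ · (0,4)% 2/2 ✓
Row 1: (1,0)% 1/2 ✓ · (1,3)% 2/3 ✓ · (1,4)% 3/3 ✓ · (1,5)% 2/3 ✓ · (1,6)@ 1/2 ✓
Row 2: (2,0)% 2/2 ✓ · (2,1)% 2/2 ✓ · (2,3)@ 0/1 ✗ · (2,5)% 2/3 ✓ · (2,6)@ 1/2 ✓
Row 3: (3,1)% 2/2 ✓ · (3,2)% 1/2 ✓ · (3,4)@ 0/2 ✗ · (3,5)% 1/2 ✓
Row 4: (4,2)@ 0/1 ✗ · (4,4)% 0/1 ✗ · (4,6)@ 0/0 ✓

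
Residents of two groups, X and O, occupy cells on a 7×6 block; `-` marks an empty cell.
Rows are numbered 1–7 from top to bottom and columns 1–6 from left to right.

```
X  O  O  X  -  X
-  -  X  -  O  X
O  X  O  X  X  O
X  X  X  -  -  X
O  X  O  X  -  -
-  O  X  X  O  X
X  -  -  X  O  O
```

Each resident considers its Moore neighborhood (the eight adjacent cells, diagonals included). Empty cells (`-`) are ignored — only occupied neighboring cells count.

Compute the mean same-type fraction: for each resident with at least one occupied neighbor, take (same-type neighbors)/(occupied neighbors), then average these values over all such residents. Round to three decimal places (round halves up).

0.391

(1,1)X 0/1
(1,2)O 1/3
(1,3)O 1/3
(1,4)X 1/3
(1,6)X 1/2
(2,3)X 3/6
(2,5)O 1/6
(2,6)X 2/4
(3,1)O 0/3
(3,2)X 4/6
(3,3)O 0/5
(3,4)X 3/5
(3,5)X 3/5
(3,6)O 1/4
(4,1)X 3/5
(4,2)X 4/8
(4,3)X 5/7
(4,6)X 1/2
(5,1)O 1/4
(5,2)X 4/7
(5,3)O 1/7
(5,4)X 3/5
(6,2)O 2/5
(6,3)X 4/6
(6,4)X 3/6
(6,5)O 2/6
(6,6)X 0/3
(7,1)X 0/1
(7,4)X 2/4
(7,5)O 2/5
(7,6)O 2/3
Sum over 31 residents: 0/1 + 1/3 + 1/3 + 1/3 + 1/2 + 3/6 + 1/6 + 2/4 + 0/3 + 4/6 + 0/5 + 3/5 + 3/5 + 1/4 + 3/5 + 4/8 + 5/7 + 1/2 + 1/4 + 4/7 + 1/7 + 3/5 + 2/5 + 4/6 + 3/6 + 2/6 + 0/3 + 0/1 + 2/4 + 2/5 + 2/3 = 849/70; mean = 849/70 ÷ 31 = 849/2170 = 0.391244… → 0.391.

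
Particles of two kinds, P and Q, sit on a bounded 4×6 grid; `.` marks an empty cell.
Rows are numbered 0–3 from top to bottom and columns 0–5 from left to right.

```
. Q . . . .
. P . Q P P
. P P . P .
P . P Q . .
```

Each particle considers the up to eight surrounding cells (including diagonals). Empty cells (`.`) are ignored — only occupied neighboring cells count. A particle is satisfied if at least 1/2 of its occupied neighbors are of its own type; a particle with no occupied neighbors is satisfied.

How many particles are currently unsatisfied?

3

Row 0: (0,1)Q 0/1 not
Row 1: (1,1)P 2/3 satisfied · (1,3)Q 0/3 not · (1,4)P 2/3 satisfied · (1,5)P 2/2 satisfied
Row 2: (2,1)P 4/4 satisfied · (2,2)P 3/5 satisfied · (2,4)P 2/4 satisfied
Row 3: (3,0)P 1/1 satisfied · (3,2)P 2/3 satisfied · (3,3)Q 0/3 not
Unsatisfied: (0,1), (1,3), (3,3) — 3 in total.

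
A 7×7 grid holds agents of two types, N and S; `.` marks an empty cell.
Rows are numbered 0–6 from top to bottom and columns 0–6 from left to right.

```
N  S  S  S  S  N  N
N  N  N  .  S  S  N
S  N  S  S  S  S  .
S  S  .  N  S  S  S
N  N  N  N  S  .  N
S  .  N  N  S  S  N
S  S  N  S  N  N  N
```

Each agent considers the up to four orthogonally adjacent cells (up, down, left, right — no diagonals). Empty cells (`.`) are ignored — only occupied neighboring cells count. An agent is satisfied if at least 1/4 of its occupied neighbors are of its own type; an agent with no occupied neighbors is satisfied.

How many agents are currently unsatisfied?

1

Row 0: (0,0)N 1/2 satisfied · (0,1)S 1/3 satisfied · (0,2)S 2/3 satisfied · (0,3)S 2/2 satisfied · (0,4)S 2/3 satisfied · (0,5)N 1/3 satisfied · (0,6)N 2/2 satisfied
Row 1: (1,0)N 2/3 satisfied · (1,1)N 3/4 satisfied · (1,2)N 1/3 satisfied · (1,4)S 3/3 satisfied · (1,5)S 2/4 satisfied · (1,6)N 1/2 satisfied
Row 2: (2,0)S 1/3 satisfied · (2,1)N 1/4 satisfied · (2,2)S 1/3 satisfied · (2,3)S 2/3 satisfied · (2,4)S 4/4 satisfied · (2,5)S 3/3 satisfied
Row 3: (3,0)S 2/3 satisfied · (3,1)S 1/3 satisfied · (3,3)N 1/3 satisfied · (3,4)S 3/4 satisfied · (3,5)S 3/3 satisfied · (3,6)S 1/2 satisfied
Row 4: (4,0)N 1/3 satisfied · (4,1)N 2/3 satisfied · (4,2)N 3/3 satisfied · (4,3)N 3/4 satisfied · (4,4)S 2/3 satisfied · (4,6)N 1/2 satisfied
Row 5: (5,0)S 1/2 satisfied · (5,2)N 3/3 satisfied · (5,3)N 2/4 satisfied · (5,4)S 2/4 satisfied · (5,5)S 1/3 satisfied · (5,6)N 2/3 satisfied
Row 6: (6,0)S 2/2 satisfied · (6,1)S 1/2 satisfied · (6,2)N 1/3 satisfied · (6,3)S 0/3 not · (6,4)N 1/3 satisfied · (6,5)N 2/3 satisfied · (6,6)N 2/2 satisfied
Unsatisfied: (6,3) — 1 in total.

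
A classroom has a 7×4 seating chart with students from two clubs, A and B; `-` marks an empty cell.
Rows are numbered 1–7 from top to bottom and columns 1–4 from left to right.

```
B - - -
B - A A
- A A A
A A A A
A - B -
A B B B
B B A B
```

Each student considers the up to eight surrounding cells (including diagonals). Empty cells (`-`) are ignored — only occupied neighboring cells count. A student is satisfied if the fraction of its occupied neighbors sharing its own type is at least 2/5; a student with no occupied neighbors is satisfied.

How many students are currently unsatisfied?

(1,1)B 1/1 satisfied
(2,1)B 1/2 satisfied
(2,3)A 4/4 satisfied
(2,4)A 3/3 satisfied
(3,2)A 5/6 satisfied
(3,3)A 7/7 satisfied
(3,4)A 5/5 satisfied
(4,1)A 3/3 satisfied
(4,2)A 5/6 satisfied
(4,3)A 5/6 satisfied
(4,4)A 3/4 satisfied
(5,1)A 3/4 satisfied
(5,3)B 3/6 satisfied
(6,1)A 1/4 not
(6,2)B 4/7 satisfied
(6,3)B 5/6 satisfied
(6,4)B 3/4 satisfied
(7,1)B 2/3 satisfied
(7,2)B 3/5 satisfied
(7,3)A 0/5 not
(7,4)B 2/3 satisfied
Unsatisfied: (6,1), (7,3) — 2 in total.

2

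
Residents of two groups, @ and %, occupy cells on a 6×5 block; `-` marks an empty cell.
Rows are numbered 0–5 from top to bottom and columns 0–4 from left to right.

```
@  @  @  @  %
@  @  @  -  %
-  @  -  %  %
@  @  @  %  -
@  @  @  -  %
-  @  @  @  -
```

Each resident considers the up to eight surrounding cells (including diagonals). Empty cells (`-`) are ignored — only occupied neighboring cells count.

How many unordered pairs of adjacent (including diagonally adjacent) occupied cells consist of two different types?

7

Scan each occupied cell's neighbors to the right and below (and the two forward diagonals) so each pair is counted once.
From row 0: 2 unlike of 14 pairs (running 2/14).
From row 1: 1 unlike of 8 pairs (running 3/22).
From row 2: 1 unlike of 7 pairs (running 4/29).
From row 3: 2 unlike of 12 pairs (running 6/41).
From row 4: 1 unlike of 9 pairs (running 7/50).
From row 5: 0 unlike of 2 pairs (running 7/52).
Total adjacent occupied pairs: 52; unlike-type pairs: 7.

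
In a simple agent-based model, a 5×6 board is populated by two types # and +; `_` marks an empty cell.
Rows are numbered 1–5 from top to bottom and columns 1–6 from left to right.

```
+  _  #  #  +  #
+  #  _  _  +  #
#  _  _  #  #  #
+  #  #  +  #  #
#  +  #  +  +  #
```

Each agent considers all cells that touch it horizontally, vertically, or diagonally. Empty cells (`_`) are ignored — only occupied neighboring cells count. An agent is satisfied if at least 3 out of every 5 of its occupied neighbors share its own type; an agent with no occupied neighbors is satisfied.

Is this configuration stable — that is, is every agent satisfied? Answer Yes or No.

Row 1: (1,1)+ 1/2 unhappy · (1,3)# 2/2 ok · (1,4)# 1/3 unhappy · (1,5)+ 1/4 unhappy · (1,6)# 1/3 unhappy
Row 2: (2,1)+ 1/3 unhappy · (2,2)# 2/4 unhappy · (2,5)+ 1/7 unhappy · (2,6)# 3/5 ok
Row 3: (3,1)# 2/4 unhappy · (3,4)# 3/5 ok · (3,5)# 5/7 ok · (3,6)# 4/5 ok
Row 4: (4,1)+ 1/4 unhappy · (4,2)# 4/6 ok · (4,3)# 3/6 unhappy · (4,4)+ 2/7 unhappy · (4,5)# 5/8 ok · (4,6)# 4/5 ok
Row 5: (5,1)# 1/3 unhappy · (5,2)+ 1/5 unhappy · (5,3)# 2/5 unhappy · (5,4)+ 2/5 unhappy · (5,5)+ 2/5 unhappy · (5,6)# 2/3 ok
For instance (1,1) has only 1/2 same-type neighbors, below 3/5.

No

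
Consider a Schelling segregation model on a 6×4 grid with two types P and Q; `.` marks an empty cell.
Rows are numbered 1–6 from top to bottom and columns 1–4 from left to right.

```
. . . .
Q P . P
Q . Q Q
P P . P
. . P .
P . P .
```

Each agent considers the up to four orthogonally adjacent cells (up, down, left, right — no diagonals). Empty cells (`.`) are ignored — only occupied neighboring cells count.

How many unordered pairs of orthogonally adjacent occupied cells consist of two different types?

Scan each occupied cell's neighbors to the right and below so each pair is counted once.
From row 2: 2 unlike of 3 pairs (running 2/3).
From row 3: 2 unlike of 3 pairs (running 4/6).
From row 4: 0 unlike of 1 pairs (running 4/7).
From row 5: 0 unlike of 1 pairs (running 4/8).
Total adjacent occupied pairs: 8; unlike-type pairs: 4.

4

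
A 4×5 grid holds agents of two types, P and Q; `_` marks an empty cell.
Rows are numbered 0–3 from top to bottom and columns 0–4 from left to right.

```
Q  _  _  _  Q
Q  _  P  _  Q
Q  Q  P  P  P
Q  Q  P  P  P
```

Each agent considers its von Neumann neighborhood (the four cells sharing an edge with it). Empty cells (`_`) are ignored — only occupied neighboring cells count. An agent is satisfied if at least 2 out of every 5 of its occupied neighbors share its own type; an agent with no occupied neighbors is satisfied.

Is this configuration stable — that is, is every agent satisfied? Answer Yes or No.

Row 0: (0,0)Q 1/1 satisfied · (0,4)Q 1/1 satisfied
Row 1: (1,0)Q 2/2 satisfied · (1,2)P 1/1 satisfied · (1,4)Q 1/2 satisfied
Row 2: (2,0)Q 3/3 satisfied · (2,1)Q 2/3 satisfied · (2,2)P 3/4 satisfied · (2,3)P 3/3 satisfied · (2,4)P 2/3 satisfied
Row 3: (3,0)Q 2/2 satisfied · (3,1)Q 2/3 satisfied · (3,2)P 2/3 satisfied · (3,3)P 3/3 satisfied · (3,4)P 2/2 satisfied
All meet the threshold, so the configuration is stable.

Yes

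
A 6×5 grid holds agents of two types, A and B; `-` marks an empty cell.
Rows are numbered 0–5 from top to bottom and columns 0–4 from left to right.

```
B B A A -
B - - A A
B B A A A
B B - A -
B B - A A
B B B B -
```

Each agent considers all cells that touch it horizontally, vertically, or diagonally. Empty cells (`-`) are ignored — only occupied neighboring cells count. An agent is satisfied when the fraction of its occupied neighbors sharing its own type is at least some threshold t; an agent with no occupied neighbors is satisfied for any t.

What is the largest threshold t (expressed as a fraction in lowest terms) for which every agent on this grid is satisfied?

Row 0: (0,0)B 2/2 · (0,1)B 2/3 · (0,2)A 2/3 · (0,3)A 3/3
Row 1: (1,0)B 4/4 · (1,3)A 6/6 · (1,4)A 4/4
Row 2: (2,0)B 4/4 · (2,1)B 4/5 · (2,2)A 3/5 · (2,3)A 5/5 · (2,4)A 4/4
Row 3: (3,0)B 5/5 · (3,1)B 5/6 · (3,3)A 5/5
Row 4: (4,0)B 5/5 · (4,1)B 6/6 · (4,3)A 2/4 · (4,4)A 2/3
Row 5: (5,0)B 3/3 · (5,1)B 4/4 · (5,2)B 3/4 · (5,3)B 1/3
The smallest same-type fraction is 1/3 at (5,3), which reduces to 1/3. Any threshold above that leaves this agent unsatisfied.

1/3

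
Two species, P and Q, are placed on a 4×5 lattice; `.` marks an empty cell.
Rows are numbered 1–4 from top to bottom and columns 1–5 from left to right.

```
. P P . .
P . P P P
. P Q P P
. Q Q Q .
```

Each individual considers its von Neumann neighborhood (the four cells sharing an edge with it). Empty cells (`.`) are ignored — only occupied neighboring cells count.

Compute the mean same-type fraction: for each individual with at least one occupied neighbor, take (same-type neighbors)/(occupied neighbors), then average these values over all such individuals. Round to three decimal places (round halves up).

0.701

(1,2)P 1/1
(1,3)P 2/2
(2,1)P — no occupied neighbors
(2,3)P 2/3
(2,4)P 3/3
(2,5)P 2/2
(3,2)P 0/2
(3,3)Q 1/4
(3,4)P 2/4
(3,5)P 2/2
(4,2)Q 1/2
(4,3)Q 3/3
(4,4)Q 1/2
Sum over 12 individuals: 1/1 + 2/2 + 2/3 + 3/3 + 2/2 + 0/2 + 1/4 + 2/4 + 2/2 + 1/2 + 3/3 + 1/2 = 101/12; mean = 101/12 ÷ 12 = 101/144 = 0.701388… → 0.701.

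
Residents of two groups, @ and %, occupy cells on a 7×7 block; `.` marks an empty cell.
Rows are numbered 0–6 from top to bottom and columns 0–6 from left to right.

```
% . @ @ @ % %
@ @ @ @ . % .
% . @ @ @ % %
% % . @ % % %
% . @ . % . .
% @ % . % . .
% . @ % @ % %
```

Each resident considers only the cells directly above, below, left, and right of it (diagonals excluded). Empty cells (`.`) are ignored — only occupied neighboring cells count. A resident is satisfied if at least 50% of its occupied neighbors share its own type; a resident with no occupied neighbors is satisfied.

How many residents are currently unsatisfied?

Row 0: (0,0)% 0/1 ✗ · (0,2)@ 2/2 ✓ · (0,3)@ 3/3 ✓ · (0,4)@ 1/2 ✓ · (0,5)% 2/3 ✓ · (0,6)% 1/1 ✓
Row 1: (1,0)@ 1/3 ✗ · (1,1)@ 2/2 ✓ · (1,2)@ 4/4 ✓ · (1,3)@ 3/3 ✓ · (1,5)% 2/2 ✓
Row 2: (2,0)% 1/2 ✓ · (2,2)@ 2/2 ✓ · (2,3)@ 4/4 ✓ · (2,4)@ 1/3 ✗ · (2,5)% 3/4 ✓ · (2,6)% 2/2 ✓
Row 3: (3,0)% 3/3 ✓ · (3,1)% 1/1 ✓ · (3,3)@ 1/2 ✓ · (3,4)% 2/4 ✓ · (3,5)% 3/3 ✓ · (3,6)% 2/2 ✓
Row 4: (4,0)% 2/2 ✓ · (4,2)@ 0/1 ✗ · (4,4)% 2/2 ✓
Row 5: (5,0)% 2/3 ✓ · (5,1)@ 0/2 ✗ · (5,2)% 0/3 ✗ · (5,4)% 1/2 ✓
Row 6: (6,0)% 1/1 ✓ · (6,2)@ 0/2 ✗ · (6,3)% 0/2 ✗ · (6,4)@ 0/3 ✗ · (6,5)% 1/2 ✓ · (6,6)% 1/1 ✓
Unsatisfied: (0,0), (1,0), (2,4), (4,2), (5,1), (5,2), (6,2), (6,3), (6,4) — 9 in total.

9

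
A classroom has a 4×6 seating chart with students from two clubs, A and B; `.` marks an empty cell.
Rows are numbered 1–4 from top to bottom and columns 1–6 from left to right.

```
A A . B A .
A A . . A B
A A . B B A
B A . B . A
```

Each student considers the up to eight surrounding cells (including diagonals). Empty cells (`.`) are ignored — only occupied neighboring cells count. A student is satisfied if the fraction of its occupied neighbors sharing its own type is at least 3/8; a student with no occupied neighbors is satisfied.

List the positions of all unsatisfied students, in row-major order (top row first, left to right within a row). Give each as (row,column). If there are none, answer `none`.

(1,1)A 3/3 ok
(1,2)A 3/3 ok
(1,4)B 0/2 unhappy
(1,5)A 1/3 unhappy
(2,1)A 5/5 ok
(2,2)A 5/5 ok
(2,5)A 2/6 unhappy
(2,6)B 1/4 unhappy
(3,1)A 4/5 ok
(3,2)A 4/5 ok
(3,4)B 2/3 ok
(3,5)B 3/6 ok
(3,6)A 2/4 ok
(4,1)B 0/3 unhappy
(4,2)A 2/3 ok
(4,4)B 2/2 ok
(4,6)A 1/2 ok

(1,4), (1,5), (2,5), (2,6), (4,1)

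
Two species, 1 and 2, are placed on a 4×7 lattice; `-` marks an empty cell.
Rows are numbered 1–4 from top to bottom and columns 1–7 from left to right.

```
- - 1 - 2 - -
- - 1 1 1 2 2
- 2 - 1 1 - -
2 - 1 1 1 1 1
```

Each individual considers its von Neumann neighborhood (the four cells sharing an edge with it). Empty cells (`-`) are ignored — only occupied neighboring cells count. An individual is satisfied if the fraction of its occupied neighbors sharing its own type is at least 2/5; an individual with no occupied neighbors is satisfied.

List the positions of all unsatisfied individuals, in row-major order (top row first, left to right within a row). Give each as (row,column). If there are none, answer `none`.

(1,3)1 1/1 ok
(1,5)2 0/1 unhappy
(2,3)1 2/2 ok
(2,4)1 3/3 ok
(2,5)1 2/4 ok
(2,6)2 1/2 ok
(2,7)2 1/1 ok
(3,2)2 0/0 ok
(3,4)1 3/3 ok
(3,5)1 3/3 ok
(4,1)2 0/0 ok
(4,3)1 1/1 ok
(4,4)1 3/3 ok
(4,5)1 3/3 ok
(4,6)1 2/2 ok
(4,7)1 1/1 ok

(1,5)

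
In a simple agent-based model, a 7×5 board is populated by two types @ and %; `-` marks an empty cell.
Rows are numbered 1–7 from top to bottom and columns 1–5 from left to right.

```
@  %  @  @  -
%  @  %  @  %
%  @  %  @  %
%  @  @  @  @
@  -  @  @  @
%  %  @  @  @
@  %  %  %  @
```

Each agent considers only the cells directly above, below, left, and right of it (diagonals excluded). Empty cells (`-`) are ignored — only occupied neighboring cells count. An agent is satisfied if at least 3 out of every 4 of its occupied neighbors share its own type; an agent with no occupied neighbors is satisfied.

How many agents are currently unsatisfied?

25

Row 1: (1,1)@ 0/2 not · (1,2)% 0/3 not · (1,3)@ 1/3 not · (1,4)@ 2/2 satisfied
Row 2: (2,1)% 1/3 not · (2,2)@ 1/4 not · (2,3)% 1/4 not · (2,4)@ 2/4 not · (2,5)% 1/2 not
Row 3: (3,1)% 2/3 not · (3,2)@ 2/4 not · (3,3)% 1/4 not · (3,4)@ 2/4 not · (3,5)% 1/3 not
Row 4: (4,1)% 1/3 not · (4,2)@ 2/3 not · (4,3)@ 3/4 satisfied · (4,4)@ 4/4 satisfied · (4,5)@ 2/3 not
Row 5: (5,1)@ 0/2 not · (5,3)@ 3/3 satisfied · (5,4)@ 4/4 satisfied · (5,5)@ 3/3 satisfied
Row 6: (6,1)% 1/3 not · (6,2)% 2/3 not · (6,3)@ 2/4 not · (6,4)@ 3/4 satisfied · (6,5)@ 3/3 satisfied
Row 7: (7,1)@ 0/2 not · (7,2)% 2/3 not · (7,3)% 2/3 not · (7,4)% 1/3 not · (7,5)@ 1/2 not
Unsatisfied: (1,1), (1,2), (1,3), (2,1), (2,2), (2,3), (2,4), (2,5), (3,1), (3,2), (3,3), (3,4), (3,5), (4,1), (4,2), (4,5), (5,1), (6,1), (6,2), (6,3), (7,1), (7,2), (7,3), (7,4), (7,5) — 25 in total.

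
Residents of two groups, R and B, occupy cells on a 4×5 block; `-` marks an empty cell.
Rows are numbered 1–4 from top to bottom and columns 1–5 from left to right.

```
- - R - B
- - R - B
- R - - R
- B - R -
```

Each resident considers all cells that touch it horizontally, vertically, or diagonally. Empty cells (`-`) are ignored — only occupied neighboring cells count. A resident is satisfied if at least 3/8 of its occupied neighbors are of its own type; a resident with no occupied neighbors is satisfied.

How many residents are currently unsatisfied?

1

(1,3)R 1/1 ok
(1,5)B 1/1 ok
(2,3)R 2/2 ok
(2,5)B 1/2 ok
(3,2)R 1/2 ok
(3,5)R 1/2 ok
(4,2)B 0/1 unhappy
(4,4)R 1/1 ok
Unsatisfied: (4,2) — 1 in total.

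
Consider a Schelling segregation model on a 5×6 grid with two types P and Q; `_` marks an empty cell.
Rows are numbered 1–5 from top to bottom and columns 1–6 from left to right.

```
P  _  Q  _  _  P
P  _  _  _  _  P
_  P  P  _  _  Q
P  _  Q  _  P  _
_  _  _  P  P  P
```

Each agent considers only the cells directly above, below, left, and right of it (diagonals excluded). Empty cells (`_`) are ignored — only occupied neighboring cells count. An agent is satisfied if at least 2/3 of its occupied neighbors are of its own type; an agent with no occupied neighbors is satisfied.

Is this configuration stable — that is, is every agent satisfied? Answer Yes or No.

Row 1: (1,1)P 1/1 satisfied · (1,3)Q 0/0 satisfied · (1,6)P 1/1 satisfied
Row 2: (2,1)P 1/1 satisfied · (2,6)P 1/2 not
Row 3: (3,2)P 1/1 satisfied · (3,3)P 1/2 not · (3,6)Q 0/1 not
Row 4: (4,1)P 0/0 satisfied · (4,3)Q 0/1 not · (4,5)P 1/1 satisfied
Row 5: (5,4)P 1/1 satisfied · (5,5)P 3/3 satisfied · (5,6)P 1/1 satisfied
For instance (2,6) has only 1/2 same-type neighbors, below 2/3.

No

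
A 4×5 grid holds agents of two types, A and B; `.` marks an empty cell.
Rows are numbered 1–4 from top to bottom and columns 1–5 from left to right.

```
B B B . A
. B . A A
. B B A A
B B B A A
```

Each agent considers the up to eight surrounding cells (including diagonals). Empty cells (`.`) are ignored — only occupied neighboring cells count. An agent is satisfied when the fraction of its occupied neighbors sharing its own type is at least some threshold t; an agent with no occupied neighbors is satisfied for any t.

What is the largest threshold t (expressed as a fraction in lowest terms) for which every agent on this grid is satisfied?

4/7

Row 1: (1,1)B 2/2 · (1,2)B 3/3 · (1,3)B 2/3 · (1,5)A 2/2
Row 2: (2,2)B 5/5 · (2,4)A 4/6 · (2,5)A 4/4
Row 3: (3,2)B 5/5 · (3,3)B 4/7 · (3,4)A 5/7 · (3,5)A 5/5
Row 4: (4,1)B 2/2 · (4,2)B 4/4 · (4,3)B 3/5 · (4,4)A 3/5 · (4,5)A 3/3
The smallest same-type fraction is 4/7 at (3,3), which reduces to 4/7. Any threshold above that leaves this agent unsatisfied.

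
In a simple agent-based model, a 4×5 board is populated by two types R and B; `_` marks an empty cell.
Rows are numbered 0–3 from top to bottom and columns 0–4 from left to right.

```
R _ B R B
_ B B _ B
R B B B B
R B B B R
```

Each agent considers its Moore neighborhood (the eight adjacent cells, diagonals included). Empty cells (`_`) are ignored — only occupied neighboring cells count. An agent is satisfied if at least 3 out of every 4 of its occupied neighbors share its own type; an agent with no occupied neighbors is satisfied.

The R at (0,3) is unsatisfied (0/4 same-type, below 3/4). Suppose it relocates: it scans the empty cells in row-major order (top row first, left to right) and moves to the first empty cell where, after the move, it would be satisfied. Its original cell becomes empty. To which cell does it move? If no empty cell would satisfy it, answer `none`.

none

Vacating (0,3). Empty cells in order:
  (0,1): 1/4 same-type → still unsatisfied.
  (1,0): 2/4 same-type → still unsatisfied.
  (1,3): 0/7 same-type → still unsatisfied.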